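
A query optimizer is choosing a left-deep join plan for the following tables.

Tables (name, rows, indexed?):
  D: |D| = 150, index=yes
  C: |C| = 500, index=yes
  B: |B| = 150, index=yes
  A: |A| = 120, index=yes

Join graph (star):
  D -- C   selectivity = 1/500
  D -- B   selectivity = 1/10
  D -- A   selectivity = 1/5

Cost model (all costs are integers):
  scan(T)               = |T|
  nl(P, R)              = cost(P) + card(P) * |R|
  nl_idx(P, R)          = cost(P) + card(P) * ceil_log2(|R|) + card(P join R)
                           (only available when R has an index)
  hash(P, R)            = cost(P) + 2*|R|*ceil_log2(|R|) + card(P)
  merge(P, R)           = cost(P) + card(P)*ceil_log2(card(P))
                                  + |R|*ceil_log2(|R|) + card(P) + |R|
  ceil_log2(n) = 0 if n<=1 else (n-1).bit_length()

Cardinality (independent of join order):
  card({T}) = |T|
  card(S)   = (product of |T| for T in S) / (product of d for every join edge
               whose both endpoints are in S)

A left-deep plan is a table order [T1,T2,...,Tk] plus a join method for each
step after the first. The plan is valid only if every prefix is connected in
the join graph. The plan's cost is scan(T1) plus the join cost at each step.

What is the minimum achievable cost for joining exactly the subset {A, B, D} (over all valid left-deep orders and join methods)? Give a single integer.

Selinger DP over subsets of {A,B,D}:
  {D}: scan cost=150, card=150
  {B}: scan cost=150, card=150
  {A}: scan cost=120, card=120
  {BD}: card=2250; try (D,hash)→2700, (B,hash)→2700, (D,merge)→2850, (B,merge)→2850, (D,nl_idx)→3600, (B,nl_idx)→3600 …(+2); best=2700 via (D,hash)
  {AD}: card=3600; try (A,hash)→1980, (D,merge)→2430, (A,merge)→2460, (D,hash)→2640, (D,nl_idx)→4680, (A,nl_idx)→4800 …(+2); best=1980 via (A,hash)
  {ABD}: card=54000; try (A,hash)→6630, (B,hash)→7980, (A,merge)→32910, (B,merge)→50130, (A,nl_idx)→72450, (B,nl_idx)→84780 …(+2); best=6630 via (A,hash)

6630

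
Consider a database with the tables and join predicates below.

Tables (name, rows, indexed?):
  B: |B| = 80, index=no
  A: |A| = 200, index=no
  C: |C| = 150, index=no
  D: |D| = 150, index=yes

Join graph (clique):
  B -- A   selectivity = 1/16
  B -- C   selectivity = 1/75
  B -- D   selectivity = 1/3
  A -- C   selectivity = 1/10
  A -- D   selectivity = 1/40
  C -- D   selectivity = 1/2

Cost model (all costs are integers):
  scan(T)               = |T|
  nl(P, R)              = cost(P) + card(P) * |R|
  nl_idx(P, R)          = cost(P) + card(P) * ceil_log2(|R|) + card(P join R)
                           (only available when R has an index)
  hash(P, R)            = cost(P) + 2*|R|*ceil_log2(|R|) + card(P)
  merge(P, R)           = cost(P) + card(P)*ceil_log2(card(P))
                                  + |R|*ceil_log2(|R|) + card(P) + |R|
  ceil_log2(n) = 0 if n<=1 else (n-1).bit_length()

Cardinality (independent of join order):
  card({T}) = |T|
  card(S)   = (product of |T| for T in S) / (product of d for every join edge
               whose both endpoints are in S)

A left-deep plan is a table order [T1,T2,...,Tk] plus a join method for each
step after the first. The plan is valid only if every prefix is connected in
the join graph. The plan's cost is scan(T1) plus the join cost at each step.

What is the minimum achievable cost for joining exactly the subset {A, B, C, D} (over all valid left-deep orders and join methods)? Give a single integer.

6385

Selinger DP over subsets of {A,B,C,D}:
  {B}: scan cost=80, card=80
  {A}: scan cost=200, card=200
  {C}: scan cost=150, card=150
  {D}: scan cost=150, card=150
  {AB}: card=1000; try (B,hash)→1520, (A,merge)→2520, (B,merge)→2640, (A,hash)→3360, (A,nl)→16080, (B,nl)→16200; best=1520 via (B,hash)
  {BC}: card=160; try (B,hash)→1420, (C,merge)→2070, (B,merge)→2140, (C,hash)→2560, (C,nl)→12080, (B,nl)→12150; best=1420 via (B,hash)
  {BD}: card=4000; try (B,hash)→1420, (D,merge)→2070, (B,merge)→2140, (D,hash)→2560, (D,nl_idx)→4720, (D,nl)→12080 …(+1); best=1420 via (B,hash)
  {AC}: card=3000; try (C,hash)→2800, (A,merge)→3300, (C,merge)→3350, (A,hash)→3500, (A,nl)→30150, (C,nl)→30200; best=2800 via (C,hash)
  {AD}: card=750; try (D,nl_idx)→2550, (D,hash)→2800, (A,merge)→3300, (D,merge)→3350, (A,hash)→3500, (A,nl)→30150 …(+1); best=2550 via (D,nl_idx)
  {CD}: card=11250; try (D,hash)→2700, (C,hash)→2700, (D,merge)→2850, (C,merge)→2850, (D,nl_idx)→12600, (D,nl)→22650 …(+1); best=2700 via (D,hash)
  {ABC}: card=200; try (A,merge)→4660, (A,hash)→4780, (C,hash)→4920, (B,hash)→6920, (C,merge)→13870, (A,nl)→33420 …(+3); best=4660 via (A,merge)
  {ABD}: card=1250; try (B,hash)→4420, (D,hash)→4920, (A,hash)→8620, (D,nl_idx)→10770, (B,merge)→11440, (D,merge)→13870 …(+4); best=4420 via (B,hash)
  {BCD}: card=4000; try (D,hash)→3980, (D,merge)→4210, (D,nl_idx)→6700, (C,hash)→7820, (B,hash)→15070, (D,nl)→25420 …(+4); best=3980 via (D,hash)
  {ACD}: card=5625; try (C,hash)→5700, (D,hash)→8200, (C,merge)→12150, (A,hash)→17150, (D,nl_idx)→32425, (D,merge)→43150 …(+4); best=5700 via (C,hash)
  {ABCD}: card=125; try (D,nl_idx)→6385, (D,hash)→7260, (D,merge)→7810, (C,hash)→8070, (A,hash)→11180, (B,hash)→12445 …(+7); best=6385 via (D,nl_idx)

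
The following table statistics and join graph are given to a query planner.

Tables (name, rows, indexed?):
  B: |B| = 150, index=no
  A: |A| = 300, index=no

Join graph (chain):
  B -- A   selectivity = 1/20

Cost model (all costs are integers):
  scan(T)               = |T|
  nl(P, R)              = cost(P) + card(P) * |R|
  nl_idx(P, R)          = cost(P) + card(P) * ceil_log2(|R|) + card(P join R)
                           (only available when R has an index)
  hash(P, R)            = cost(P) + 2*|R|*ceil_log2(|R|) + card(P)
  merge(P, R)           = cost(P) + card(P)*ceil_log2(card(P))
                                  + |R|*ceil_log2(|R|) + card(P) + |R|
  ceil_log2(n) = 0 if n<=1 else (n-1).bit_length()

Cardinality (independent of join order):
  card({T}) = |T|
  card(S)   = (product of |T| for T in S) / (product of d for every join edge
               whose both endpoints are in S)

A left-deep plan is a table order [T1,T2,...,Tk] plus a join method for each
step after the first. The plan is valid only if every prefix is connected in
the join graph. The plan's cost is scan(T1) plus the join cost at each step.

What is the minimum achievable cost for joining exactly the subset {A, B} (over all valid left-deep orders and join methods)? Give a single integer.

Selinger DP over subsets of {A,B}:
  {B}: scan cost=150, card=150
  {A}: scan cost=300, card=300
  {AB}: card=2250; try (B,hash)→3000, (A,merge)→4500, (B,merge)→4650, (A,hash)→5700, (A,nl)→45150, (B,nl)→45300; best=3000 via (B,hash)

3000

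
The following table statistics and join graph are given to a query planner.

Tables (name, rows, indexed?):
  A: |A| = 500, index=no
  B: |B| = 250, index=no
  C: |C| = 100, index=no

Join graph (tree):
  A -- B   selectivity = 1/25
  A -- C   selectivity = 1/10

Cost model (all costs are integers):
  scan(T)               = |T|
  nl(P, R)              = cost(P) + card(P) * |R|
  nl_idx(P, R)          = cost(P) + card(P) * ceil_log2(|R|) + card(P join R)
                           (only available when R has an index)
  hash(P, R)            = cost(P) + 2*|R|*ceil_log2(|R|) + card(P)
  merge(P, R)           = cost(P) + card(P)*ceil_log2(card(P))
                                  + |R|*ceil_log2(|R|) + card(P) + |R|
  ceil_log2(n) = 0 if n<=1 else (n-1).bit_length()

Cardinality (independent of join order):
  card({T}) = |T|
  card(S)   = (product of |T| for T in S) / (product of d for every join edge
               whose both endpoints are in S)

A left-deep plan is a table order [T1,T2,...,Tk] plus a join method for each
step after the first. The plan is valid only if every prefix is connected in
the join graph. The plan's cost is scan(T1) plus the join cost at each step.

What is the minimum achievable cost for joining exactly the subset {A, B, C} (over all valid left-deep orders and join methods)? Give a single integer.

11400

Selinger DP over subsets of {A,B,C}:
  {A}: scan cost=500, card=500
  {B}: scan cost=250, card=250
  {C}: scan cost=100, card=100
  {AB}: card=5000; try (B,hash)→5000, (A,merge)→7500, (B,merge)→7750, (A,hash)→9500, (A,nl)→125250, (B,nl)→125500; best=5000 via (B,hash)
  {AC}: card=5000; try (C,hash)→2400, (A,merge)→5900, (C,merge)→6300, (A,hash)→9200, (A,nl)→50100, (C,nl)→50500; best=2400 via (C,hash)
  {ABC}: card=50000; try (C,hash)→11400, (B,hash)→11400, (B,merge)→74650, (C,merge)→75800, (C,nl)→505000, (B,nl)→1252400; best=11400 via (C,hash)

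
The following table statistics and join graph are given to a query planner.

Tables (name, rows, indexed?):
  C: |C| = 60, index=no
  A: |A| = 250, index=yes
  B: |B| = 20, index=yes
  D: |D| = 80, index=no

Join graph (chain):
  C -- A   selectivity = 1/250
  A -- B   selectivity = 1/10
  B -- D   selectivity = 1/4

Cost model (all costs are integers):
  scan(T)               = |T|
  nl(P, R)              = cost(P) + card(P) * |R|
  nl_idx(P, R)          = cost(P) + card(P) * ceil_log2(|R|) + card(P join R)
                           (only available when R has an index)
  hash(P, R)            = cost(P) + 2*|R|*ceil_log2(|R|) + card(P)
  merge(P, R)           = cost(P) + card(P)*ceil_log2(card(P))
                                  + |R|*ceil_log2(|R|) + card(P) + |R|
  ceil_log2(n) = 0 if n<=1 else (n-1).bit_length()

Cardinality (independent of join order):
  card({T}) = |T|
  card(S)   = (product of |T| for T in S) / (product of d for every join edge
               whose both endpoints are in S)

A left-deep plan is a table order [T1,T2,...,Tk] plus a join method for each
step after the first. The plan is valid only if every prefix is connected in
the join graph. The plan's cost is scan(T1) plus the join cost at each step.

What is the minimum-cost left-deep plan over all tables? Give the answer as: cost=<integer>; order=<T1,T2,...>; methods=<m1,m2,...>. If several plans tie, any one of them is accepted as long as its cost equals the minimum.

cost=2100; order=C,A,B,D; methods=nl_idx,hash,hash

Selinger DP (subsets sized 1..n):
  {C}: scan cost=60, card=60
  {A}: scan cost=250, card=250
  {B}: scan cost=20, card=20
  {D}: scan cost=80, card=80
  {AC}: card=60; try (A,nl_idx)→600, (C,hash)→1220, (A,merge)→2730, (C,merge)→2920, (A,hash)→4120, (A,nl)→15060 …(+1); best=600 via (A,nl_idx)
  {AB}: card=500; try (A,nl_idx)→680, (B,hash)→700, (B,nl_idx)→2000, (A,merge)→2390, (B,merge)→2620, (A,hash)→4040 …(+2); best=680 via (A,nl_idx)
  {BD}: card=400; try (B,hash)→360, (D,merge)→780, (B,merge)→840, (B,nl_idx)→880, (D,hash)→1160, (D,nl)→1620 …(+1); best=360 via (B,hash)
  {ABC}: card=120; try (B,hash)→860, (B,nl_idx)→1020, (B,merge)→1140, (B,nl)→1800, (C,hash)→1900, (C,merge)→6100 …(+1); best=860 via (B,hash)
  {ABD}: card=10000; try (D,hash)→2300, (A,hash)→4760, (D,merge)→6320, (A,merge)→6610, (A,nl_idx)→13560, (D,nl)→40680 …(+1); best=2300 via (D,hash)
  {ABCD}: card=2400; try (D,hash)→2100, (D,merge)→2460, (D,nl)→10460, (C,hash)→13020, (C,merge)→152720, (C,nl)→602300; best=2100 via (D,hash)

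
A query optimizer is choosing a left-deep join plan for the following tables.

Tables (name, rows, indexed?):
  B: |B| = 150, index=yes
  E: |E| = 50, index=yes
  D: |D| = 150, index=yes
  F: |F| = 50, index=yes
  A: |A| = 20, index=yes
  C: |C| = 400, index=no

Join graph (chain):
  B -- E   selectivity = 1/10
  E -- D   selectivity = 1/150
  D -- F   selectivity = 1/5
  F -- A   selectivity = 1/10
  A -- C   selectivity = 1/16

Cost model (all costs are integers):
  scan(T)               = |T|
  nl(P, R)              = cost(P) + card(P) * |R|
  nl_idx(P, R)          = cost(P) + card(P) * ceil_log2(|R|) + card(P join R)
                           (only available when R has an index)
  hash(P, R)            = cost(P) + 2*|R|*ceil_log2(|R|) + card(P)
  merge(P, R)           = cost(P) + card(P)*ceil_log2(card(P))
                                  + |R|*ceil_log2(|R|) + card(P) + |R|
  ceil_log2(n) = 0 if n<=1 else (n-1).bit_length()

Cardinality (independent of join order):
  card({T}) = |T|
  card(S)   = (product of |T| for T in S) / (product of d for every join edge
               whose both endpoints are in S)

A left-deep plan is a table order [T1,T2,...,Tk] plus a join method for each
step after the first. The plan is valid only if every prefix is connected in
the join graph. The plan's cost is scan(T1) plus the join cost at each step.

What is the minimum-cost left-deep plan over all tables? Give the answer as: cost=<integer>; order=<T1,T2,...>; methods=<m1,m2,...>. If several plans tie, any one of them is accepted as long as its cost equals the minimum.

Selinger DP (subsets sized 1..n):
  {B}: scan cost=150, card=150
  {E}: scan cost=50, card=50
  {D}: scan cost=150, card=150
  {F}: scan cost=50, card=50
  {A}: scan cost=20, card=20
  {C}: scan cost=400, card=400
  {BE}: card=750; try (E,hash)→900, (B,nl_idx)→1200, (B,merge)→1750, (E,nl_idx)→1800, (E,merge)→1850, (B,hash)→2500 …(+2); best=900 via (E,hash)
  {DE}: card=50; try (D,nl_idx)→500, (E,hash)→900, (E,nl_idx)→1100, (D,merge)→1750, (E,merge)→1850, (D,hash)→2500 …(+2); best=500 via (D,nl_idx)
  {DF}: card=1500; try (F,hash)→900, (D,merge)→1750, (F,merge)→1850, (D,nl_idx)→1950, (D,hash)→2500, (F,nl_idx)→2550 …(+2); best=900 via (F,hash)
  {AF}: card=100; try (F,nl_idx)→240, (A,hash)→300, (A,nl_idx)→400, (F,merge)→490, (A,merge)→520, (F,hash)→640 …(+2); best=240 via (F,nl_idx)
  {AC}: card=500; try (A,hash)→1000, (A,nl_idx)→2900, (C,merge)→4140, (A,merge)→4520, (C,hash)→7240, (C,nl)→8020 …(+1); best=1000 via (A,hash)
  {BDE}: card=750; try (B,nl_idx)→1650, (B,merge)→2200, (B,hash)→2950, (D,hash)→4050, (D,nl_idx)→7650, (B,nl)→8000 …(+2); best=1650 via (B,nl_idx)
  {DEF}: card=500; try (F,hash)→1150, (F,merge)→1200, (F,nl_idx)→1300, (F,nl)→3000, (E,hash)→3000, (E,nl_idx)→10400 …(+2); best=1150 via (F,hash)
  {ADF}: card=3000; try (D,merge)→2390, (A,hash)→2600, (D,hash)→2740, (D,nl_idx)→4040, (A,nl_idx)→11400, (D,nl)→15240 …(+2); best=2390 via (D,merge)
  {ACF}: card=2500; try (F,hash)→2100, (C,merge)→5040, (F,merge)→6350, (F,nl_idx)→6500, (C,hash)→7540, (F,nl)→26000 …(+1); best=2100 via (F,hash)
  {BDEF}: card=7500; try (F,hash)→3000, (B,hash)→4050, (B,merge)→7500, (F,merge)→10250, (B,nl_idx)→12650, (F,nl_idx)→13650 …(+2); best=3000 via (F,hash)
  {ADEF}: card=1000; try (A,hash)→1850, (A,nl_idx)→4650, (E,hash)→5990, (A,merge)→6270, (A,nl)→11150, (E,nl_idx)→21390 …(+2); best=1850 via (A,hash)
  {ACDF}: card=75000; try (D,hash)→7000, (C,hash)→12590, (D,merge)→35950, (C,merge)→45390, (D,nl_idx)→97100, (D,nl)→377100 …(+1); best=7000 via (D,hash)
  {ABDEF}: card=15000; try (B,hash)→5250, (A,hash)→10700, (B,merge)→14200, (B,nl_idx)→24850, (A,nl_idx)→55500, (A,merge)→108120 …(+2); best=5250 via (B,hash)
  {ACDEF}: card=25000; try (C,hash)→10050, (C,merge)→16850, (E,hash)→82600, (C,nl)→401850, (E,nl_idx)→482000, (E,merge)→1357350 …(+1); best=10050 via (C,hash)
  {ABCDEF}: card=375000; try (C,hash)→27450, (B,hash)→37450, (C,merge)→234250, (B,merge)→411400, (B,nl_idx)→585050, (B,nl)→3760050 …(+1); best=27450 via (C,hash)

cost=27450; order=E,D,F,A,B,C; methods=nl_idx,hash,hash,hash,hash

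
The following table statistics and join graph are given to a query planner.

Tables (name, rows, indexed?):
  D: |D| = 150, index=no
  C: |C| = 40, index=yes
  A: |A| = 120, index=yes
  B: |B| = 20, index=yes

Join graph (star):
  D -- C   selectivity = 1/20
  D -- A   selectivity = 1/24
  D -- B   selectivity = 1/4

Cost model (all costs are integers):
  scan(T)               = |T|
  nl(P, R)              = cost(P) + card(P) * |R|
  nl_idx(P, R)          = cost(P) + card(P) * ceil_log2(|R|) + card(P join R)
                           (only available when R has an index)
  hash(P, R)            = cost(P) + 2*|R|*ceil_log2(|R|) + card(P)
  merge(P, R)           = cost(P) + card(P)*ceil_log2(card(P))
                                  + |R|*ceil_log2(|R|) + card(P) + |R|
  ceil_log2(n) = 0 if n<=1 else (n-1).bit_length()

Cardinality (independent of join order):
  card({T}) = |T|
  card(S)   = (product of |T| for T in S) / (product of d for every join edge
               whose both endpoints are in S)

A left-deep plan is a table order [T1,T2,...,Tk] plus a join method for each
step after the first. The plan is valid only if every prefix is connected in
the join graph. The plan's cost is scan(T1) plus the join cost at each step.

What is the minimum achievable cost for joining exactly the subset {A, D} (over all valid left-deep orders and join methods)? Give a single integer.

1950

Selinger DP over subsets of {A,D}:
  {D}: scan cost=150, card=150
  {A}: scan cost=120, card=120
  {AD}: card=750; try (A,nl_idx)→1950, (A,hash)→1980, (D,merge)→2430, (A,merge)→2460, (D,hash)→2640, (D,nl)→18120 …(+1); best=1950 via (A,nl_idx)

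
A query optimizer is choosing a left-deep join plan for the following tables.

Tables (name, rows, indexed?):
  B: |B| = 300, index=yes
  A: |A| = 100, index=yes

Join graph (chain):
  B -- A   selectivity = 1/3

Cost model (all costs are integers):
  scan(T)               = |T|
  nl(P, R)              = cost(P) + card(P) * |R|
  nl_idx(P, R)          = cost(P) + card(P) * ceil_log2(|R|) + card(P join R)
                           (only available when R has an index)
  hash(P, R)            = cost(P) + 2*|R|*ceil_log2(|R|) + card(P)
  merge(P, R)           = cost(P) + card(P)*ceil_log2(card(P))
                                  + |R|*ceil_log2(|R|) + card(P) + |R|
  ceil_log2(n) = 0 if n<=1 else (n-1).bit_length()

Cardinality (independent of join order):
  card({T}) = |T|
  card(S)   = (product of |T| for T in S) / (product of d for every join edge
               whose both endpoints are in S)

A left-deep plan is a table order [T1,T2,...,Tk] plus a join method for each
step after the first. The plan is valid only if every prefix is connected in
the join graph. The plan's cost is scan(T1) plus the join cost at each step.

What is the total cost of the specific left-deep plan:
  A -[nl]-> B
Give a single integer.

step 1: scan A: cost=100, card=100
step 2: join B via nl
    card(P join B) = 100*300/(3) = 10000
    cost = 100 + 100*300 = 30100

30100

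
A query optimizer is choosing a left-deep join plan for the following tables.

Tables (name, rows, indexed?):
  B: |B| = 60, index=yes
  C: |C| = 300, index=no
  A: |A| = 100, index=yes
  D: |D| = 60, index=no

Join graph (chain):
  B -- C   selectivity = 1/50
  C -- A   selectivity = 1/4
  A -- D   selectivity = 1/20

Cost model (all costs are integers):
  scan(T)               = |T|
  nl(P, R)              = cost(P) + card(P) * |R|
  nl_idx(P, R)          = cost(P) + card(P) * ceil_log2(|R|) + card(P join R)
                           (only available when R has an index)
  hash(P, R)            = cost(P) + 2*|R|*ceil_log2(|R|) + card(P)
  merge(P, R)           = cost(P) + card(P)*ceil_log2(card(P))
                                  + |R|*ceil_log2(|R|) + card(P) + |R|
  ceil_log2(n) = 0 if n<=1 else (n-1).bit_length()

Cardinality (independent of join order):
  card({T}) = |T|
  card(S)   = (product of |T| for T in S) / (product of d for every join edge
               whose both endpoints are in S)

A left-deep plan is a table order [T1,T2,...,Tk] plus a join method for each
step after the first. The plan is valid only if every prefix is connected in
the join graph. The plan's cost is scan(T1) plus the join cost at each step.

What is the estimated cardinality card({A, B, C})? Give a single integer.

Tables in S: A(100), B(60), C(300)
Edges inside S: B-C(d=50), C-A(d=4)
numerator = 100 * 60 * 300 = 1800000
denominator = 50 * 4 = 200
card(S) = 1800000 / 200 = 9000

9000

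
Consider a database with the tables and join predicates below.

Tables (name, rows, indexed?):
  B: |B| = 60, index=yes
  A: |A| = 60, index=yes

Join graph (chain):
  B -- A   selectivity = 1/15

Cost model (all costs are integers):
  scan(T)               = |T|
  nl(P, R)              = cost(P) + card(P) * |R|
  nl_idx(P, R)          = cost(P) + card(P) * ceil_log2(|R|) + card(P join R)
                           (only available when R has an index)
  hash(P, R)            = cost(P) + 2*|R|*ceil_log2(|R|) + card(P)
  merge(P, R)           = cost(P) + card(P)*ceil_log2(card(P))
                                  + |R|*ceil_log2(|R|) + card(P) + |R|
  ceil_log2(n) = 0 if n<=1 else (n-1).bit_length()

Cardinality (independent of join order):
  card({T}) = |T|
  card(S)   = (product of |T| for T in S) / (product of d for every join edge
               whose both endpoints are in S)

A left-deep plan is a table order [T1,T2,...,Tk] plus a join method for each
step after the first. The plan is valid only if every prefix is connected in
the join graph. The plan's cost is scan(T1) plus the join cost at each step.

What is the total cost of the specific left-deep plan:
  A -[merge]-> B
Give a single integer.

900

step 1: scan A: cost=60, card=60
step 2: join B via merge
    card(P join B) = 60*60/(15) = 240
    cost = 60 + 60*6 + 60*6 + 60 + 60 = 900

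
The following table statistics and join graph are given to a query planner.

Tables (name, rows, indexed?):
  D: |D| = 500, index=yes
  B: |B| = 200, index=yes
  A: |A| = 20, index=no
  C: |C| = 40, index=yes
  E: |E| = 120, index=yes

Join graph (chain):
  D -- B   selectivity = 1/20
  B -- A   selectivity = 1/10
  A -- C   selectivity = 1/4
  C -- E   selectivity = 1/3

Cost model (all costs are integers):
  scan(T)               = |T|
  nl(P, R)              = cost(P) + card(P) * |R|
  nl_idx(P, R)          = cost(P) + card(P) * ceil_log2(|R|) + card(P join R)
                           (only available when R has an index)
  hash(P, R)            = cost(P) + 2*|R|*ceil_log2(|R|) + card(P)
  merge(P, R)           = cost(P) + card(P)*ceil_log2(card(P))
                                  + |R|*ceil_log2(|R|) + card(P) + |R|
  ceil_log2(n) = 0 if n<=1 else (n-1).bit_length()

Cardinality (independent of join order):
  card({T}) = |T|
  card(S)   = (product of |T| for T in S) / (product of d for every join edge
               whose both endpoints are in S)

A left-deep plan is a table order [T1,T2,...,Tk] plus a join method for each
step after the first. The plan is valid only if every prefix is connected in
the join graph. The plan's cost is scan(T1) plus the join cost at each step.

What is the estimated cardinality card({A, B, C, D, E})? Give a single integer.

Tables in S: A(20), B(200), C(40), D(500), E(120)
Edges inside S: D-B(d=20), B-A(d=10), A-C(d=4), C-E(d=3)
numerator = 20 * 200 * 40 * 500 * 120 = 9600000000
denominator = 20 * 10 * 4 * 3 = 2400
card(S) = 9600000000 / 2400 = 4000000

4000000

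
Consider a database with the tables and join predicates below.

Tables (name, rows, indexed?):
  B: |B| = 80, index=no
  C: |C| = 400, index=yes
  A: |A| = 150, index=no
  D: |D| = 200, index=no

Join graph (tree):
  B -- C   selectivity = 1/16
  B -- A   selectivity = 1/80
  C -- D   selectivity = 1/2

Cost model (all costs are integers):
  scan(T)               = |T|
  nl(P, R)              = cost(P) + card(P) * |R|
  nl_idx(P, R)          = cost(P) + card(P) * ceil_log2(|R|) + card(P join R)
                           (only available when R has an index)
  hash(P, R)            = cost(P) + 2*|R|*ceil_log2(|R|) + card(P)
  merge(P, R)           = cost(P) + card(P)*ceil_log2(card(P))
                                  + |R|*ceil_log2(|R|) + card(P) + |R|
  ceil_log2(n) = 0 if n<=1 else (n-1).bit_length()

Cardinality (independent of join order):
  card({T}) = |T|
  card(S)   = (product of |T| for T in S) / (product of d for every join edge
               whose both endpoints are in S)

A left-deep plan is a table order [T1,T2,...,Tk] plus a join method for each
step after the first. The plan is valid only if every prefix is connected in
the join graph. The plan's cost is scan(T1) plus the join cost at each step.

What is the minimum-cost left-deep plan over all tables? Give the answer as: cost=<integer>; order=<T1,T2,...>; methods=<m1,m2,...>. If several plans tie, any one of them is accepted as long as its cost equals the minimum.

cost=13270; order=C,B,A,D; methods=hash,hash,hash

Selinger DP (subsets sized 1..n):
  {B}: scan cost=80, card=80
  {C}: scan cost=400, card=400
  {A}: scan cost=150, card=150
  {D}: scan cost=200, card=200
  {BC}: card=2000; try (B,hash)→1920, (C,nl_idx)→2800, (C,merge)→4720, (B,merge)→5040, (C,hash)→7360, (C,nl)→32080 …(+1); best=1920 via (B,hash)
  {AB}: card=150; try (B,hash)→1420, (A,merge)→2070, (B,merge)→2140, (A,hash)→2560, (A,nl)→12080, (B,nl)→12150; best=1420 via (B,hash)
  {CD}: card=40000; try (D,hash)→4000, (C,merge)→6000, (D,merge)→6200, (C,hash)→7600, (C,nl_idx)→42000, (C,nl)→80200 …(+1); best=4000 via (D,hash)
  {ABC}: card=3750; try (A,hash)→6320, (C,nl_idx)→6520, (C,merge)→6770, (C,hash)→8770, (A,merge)→27270, (C,nl)→61420 …(+1); best=6320 via (A,hash)
  {BCD}: card=200000; try (D,hash)→7120, (D,merge)→27720, (B,hash)→45120, (D,nl)→401920, (B,merge)→684640, (B,nl)→3204000; best=7120 via (D,hash)
  {ABCD}: card=375000; try (D,hash)→13270, (D,merge)→56870, (A,hash)→209520, (D,nl)→756320, (A,merge)→3808470, (A,nl)→30007120; best=13270 via (D,hash)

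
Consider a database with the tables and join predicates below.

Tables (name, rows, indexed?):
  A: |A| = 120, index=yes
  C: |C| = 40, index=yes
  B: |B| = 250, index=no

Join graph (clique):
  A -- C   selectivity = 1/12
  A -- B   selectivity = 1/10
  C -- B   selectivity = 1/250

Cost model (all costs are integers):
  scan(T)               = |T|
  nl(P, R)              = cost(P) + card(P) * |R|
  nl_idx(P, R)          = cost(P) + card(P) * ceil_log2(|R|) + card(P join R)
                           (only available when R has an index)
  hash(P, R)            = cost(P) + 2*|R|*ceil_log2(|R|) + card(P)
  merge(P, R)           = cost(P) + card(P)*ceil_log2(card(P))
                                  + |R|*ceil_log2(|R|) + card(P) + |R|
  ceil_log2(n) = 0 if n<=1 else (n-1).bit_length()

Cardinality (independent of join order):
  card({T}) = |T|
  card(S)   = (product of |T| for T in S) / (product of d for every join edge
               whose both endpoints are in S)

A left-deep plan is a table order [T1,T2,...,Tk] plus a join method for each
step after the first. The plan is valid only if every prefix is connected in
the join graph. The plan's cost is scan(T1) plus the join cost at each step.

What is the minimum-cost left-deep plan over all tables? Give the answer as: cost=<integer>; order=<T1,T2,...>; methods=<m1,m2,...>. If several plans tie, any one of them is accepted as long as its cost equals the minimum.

cost=1300; order=B,C,A; methods=hash,nl_idx

Selinger DP (subsets sized 1..n):
  {A}: scan cost=120, card=120
  {C}: scan cost=40, card=40
  {B}: scan cost=250, card=250
  {AC}: card=400; try (C,hash)→720, (A,nl_idx)→720, (C,nl_idx)→1240, (A,merge)→1280, (C,merge)→1360, (A,hash)→1760 …(+2); best=720 via (C,hash)
  {AB}: card=3000; try (A,hash)→2180, (B,merge)→3330, (A,merge)→3460, (B,hash)→4240, (A,nl_idx)→5000, (B,nl)→30120 …(+1); best=2180 via (A,hash)
  {BC}: card=40; try (C,hash)→980, (C,nl_idx)→1790, (B,merge)→2570, (C,merge)→2780, (B,hash)→4080, (B,nl)→10040 …(+1); best=980 via (C,hash)
  {ABC}: card=40; try (A,nl_idx)→1300, (A,merge)→2220, (A,hash)→2700, (B,hash)→5120, (C,hash)→5660, (A,nl)→5780 …(+5); best=1300 via (A,nl_idx)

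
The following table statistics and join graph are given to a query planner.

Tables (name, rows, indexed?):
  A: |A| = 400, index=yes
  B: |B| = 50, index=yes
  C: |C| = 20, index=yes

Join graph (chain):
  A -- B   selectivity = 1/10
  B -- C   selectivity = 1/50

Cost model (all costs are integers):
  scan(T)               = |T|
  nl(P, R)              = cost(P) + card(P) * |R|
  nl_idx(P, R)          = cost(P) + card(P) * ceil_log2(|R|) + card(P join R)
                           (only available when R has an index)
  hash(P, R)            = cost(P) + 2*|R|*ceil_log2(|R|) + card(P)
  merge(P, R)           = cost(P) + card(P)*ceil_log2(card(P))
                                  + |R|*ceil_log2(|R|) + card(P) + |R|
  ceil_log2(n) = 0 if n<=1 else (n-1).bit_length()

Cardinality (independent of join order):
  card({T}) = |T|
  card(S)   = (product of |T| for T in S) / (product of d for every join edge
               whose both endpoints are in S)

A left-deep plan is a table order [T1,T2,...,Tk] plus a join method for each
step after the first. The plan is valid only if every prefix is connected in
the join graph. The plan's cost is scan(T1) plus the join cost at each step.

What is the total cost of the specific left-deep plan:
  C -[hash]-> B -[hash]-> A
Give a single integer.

step 1: scan C: cost=20, card=20
step 2: join B via hash
    card(P join B) = 20*50/(50) = 20
    cost = 20 + 2*50*6 + 20 = 640
step 3: join A via hash
    card(P join A) = 20*400/(10) = 800
    cost = 640 + 2*400*9 + 20 = 7860

7860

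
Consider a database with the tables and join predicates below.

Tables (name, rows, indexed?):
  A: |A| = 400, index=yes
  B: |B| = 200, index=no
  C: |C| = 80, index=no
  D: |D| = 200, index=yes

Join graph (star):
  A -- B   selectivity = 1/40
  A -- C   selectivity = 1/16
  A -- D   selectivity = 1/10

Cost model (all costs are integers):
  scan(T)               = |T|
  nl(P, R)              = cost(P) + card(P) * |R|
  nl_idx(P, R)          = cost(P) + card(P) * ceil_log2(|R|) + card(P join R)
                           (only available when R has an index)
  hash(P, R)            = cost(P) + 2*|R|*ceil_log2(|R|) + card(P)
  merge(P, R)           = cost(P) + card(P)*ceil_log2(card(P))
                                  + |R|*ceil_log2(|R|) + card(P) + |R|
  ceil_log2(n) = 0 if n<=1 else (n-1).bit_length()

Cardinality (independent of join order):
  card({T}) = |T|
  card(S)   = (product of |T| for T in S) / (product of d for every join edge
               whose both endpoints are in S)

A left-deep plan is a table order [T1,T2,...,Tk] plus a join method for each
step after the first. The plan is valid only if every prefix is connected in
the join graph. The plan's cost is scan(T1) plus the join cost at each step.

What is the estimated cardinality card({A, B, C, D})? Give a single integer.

200000

Tables in S: A(400), B(200), C(80), D(200)
Edges inside S: A-B(d=40), A-C(d=16), A-D(d=10)
numerator = 400 * 200 * 80 * 200 = 1280000000
denominator = 40 * 16 * 10 = 6400
card(S) = 1280000000 / 6400 = 200000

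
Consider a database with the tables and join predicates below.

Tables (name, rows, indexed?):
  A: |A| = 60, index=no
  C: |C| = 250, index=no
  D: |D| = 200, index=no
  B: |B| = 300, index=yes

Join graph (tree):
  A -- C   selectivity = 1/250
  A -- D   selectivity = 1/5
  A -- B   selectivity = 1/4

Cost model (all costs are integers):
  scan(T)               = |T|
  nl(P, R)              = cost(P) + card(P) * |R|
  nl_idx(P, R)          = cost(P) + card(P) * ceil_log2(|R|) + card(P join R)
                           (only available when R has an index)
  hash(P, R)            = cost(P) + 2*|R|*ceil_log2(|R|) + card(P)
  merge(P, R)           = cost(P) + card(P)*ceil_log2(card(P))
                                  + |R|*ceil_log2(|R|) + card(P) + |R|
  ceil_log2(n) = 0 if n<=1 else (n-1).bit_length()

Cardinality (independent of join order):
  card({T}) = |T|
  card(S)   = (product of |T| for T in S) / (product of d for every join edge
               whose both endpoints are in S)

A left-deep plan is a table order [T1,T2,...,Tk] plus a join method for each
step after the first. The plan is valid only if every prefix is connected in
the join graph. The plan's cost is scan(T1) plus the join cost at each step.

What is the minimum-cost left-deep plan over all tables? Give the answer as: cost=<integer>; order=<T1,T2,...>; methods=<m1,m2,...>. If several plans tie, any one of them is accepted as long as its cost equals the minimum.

Selinger DP (subsets sized 1..n):
  {A}: scan cost=60, card=60
  {C}: scan cost=250, card=250
  {D}: scan cost=200, card=200
  {B}: scan cost=300, card=300
  {AC}: card=60; try (A,hash)→1220, (C,merge)→2730, (A,merge)→2920, (C,hash)→4120, (C,nl)→15060, (A,nl)→15250; best=1220 via (A,hash)
  {AD}: card=2400; try (A,hash)→1120, (D,merge)→2280, (A,merge)→2420, (D,hash)→3320, (D,nl)→12060, (A,nl)→12200; best=1120 via (A,hash)
  {AB}: card=4500; try (A,hash)→1320, (B,merge)→3480, (A,merge)→3720, (B,nl_idx)→5100, (B,hash)→5520, (B,nl)→18060 …(+1); best=1320 via (A,hash)
  {ACD}: card=2400; try (D,merge)→3440, (D,hash)→4480, (C,hash)→7520, (D,nl)→13220, (C,merge)→34570, (C,nl)→601120; best=3440 via (D,merge)
  {ABC}: card=4500; try (B,merge)→4640, (B,nl_idx)→6260, (B,hash)→6680, (C,hash)→9820, (B,nl)→19220, (C,merge)→66570 …(+1); best=4640 via (B,merge)
  {ABD}: card=180000; try (B,hash)→8920, (D,hash)→9020, (B,merge)→35320, (D,merge)→66120, (B,nl_idx)→202720, (B,nl)→721120 …(+1); best=8920 via (B,hash)
  {ABCD}: card=180000; try (B,hash)→11240, (D,hash)→12340, (B,merge)→37640, (D,merge)→69440, (C,hash)→192920, (B,nl_idx)→205040 …(+4); best=11240 via (B,hash)

cost=11240; order=C,A,D,B; methods=hash,merge,hash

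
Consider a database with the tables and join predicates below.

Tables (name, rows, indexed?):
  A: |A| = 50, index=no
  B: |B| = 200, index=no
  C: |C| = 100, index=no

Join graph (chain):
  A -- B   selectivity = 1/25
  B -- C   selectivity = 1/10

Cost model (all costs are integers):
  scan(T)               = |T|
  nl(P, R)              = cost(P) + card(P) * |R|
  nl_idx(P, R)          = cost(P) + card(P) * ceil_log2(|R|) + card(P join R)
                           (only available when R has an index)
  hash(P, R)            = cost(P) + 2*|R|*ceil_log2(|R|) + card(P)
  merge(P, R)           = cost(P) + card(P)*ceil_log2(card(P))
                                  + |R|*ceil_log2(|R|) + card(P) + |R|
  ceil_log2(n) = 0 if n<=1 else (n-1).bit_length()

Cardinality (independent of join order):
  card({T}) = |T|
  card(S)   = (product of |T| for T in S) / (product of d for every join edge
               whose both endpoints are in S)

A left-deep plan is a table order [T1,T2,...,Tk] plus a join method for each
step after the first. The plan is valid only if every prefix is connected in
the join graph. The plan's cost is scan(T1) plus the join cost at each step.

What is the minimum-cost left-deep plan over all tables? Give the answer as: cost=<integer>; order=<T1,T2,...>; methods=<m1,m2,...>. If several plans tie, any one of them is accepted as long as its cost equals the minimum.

cost=2800; order=B,A,C; methods=hash,hash

Selinger DP (subsets sized 1..n):
  {A}: scan cost=50, card=50
  {B}: scan cost=200, card=200
  {C}: scan cost=100, card=100
  {AB}: card=400; try (A,hash)→1000, (B,merge)→2200, (A,merge)→2350, (B,hash)→3300, (B,nl)→10050, (A,nl)→10200; best=1000 via (A,hash)
  {BC}: card=2000; try (C,hash)→1800, (B,merge)→2700, (C,merge)→2800, (B,hash)→3400, (B,nl)→20100, (C,nl)→20200; best=1800 via (C,hash)
  {ABC}: card=4000; try (C,hash)→2800, (A,hash)→4400, (C,merge)→5800, (A,merge)→26150, (C,nl)→41000, (A,nl)→101800; best=2800 via (C,hash)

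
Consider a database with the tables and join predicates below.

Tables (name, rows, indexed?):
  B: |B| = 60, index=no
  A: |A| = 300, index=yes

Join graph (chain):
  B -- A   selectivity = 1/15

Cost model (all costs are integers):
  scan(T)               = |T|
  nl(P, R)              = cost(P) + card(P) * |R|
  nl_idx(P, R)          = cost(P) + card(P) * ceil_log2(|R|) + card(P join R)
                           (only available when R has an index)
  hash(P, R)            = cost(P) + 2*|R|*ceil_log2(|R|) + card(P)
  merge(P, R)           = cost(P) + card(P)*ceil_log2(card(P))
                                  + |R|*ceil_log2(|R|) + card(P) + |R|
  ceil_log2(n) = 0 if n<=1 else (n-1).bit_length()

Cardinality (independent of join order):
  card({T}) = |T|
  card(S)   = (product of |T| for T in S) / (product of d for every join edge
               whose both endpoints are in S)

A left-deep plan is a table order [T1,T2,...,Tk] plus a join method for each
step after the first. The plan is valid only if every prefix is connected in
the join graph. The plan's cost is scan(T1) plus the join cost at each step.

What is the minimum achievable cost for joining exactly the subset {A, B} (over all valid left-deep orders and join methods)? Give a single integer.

1320

Selinger DP over subsets of {A,B}:
  {B}: scan cost=60, card=60
  {A}: scan cost=300, card=300
  {AB}: card=1200; try (B,hash)→1320, (A,nl_idx)→1800, (A,merge)→3480, (B,merge)→3720, (A,hash)→5520, (A,nl)→18060 …(+1); best=1320 via (B,hash)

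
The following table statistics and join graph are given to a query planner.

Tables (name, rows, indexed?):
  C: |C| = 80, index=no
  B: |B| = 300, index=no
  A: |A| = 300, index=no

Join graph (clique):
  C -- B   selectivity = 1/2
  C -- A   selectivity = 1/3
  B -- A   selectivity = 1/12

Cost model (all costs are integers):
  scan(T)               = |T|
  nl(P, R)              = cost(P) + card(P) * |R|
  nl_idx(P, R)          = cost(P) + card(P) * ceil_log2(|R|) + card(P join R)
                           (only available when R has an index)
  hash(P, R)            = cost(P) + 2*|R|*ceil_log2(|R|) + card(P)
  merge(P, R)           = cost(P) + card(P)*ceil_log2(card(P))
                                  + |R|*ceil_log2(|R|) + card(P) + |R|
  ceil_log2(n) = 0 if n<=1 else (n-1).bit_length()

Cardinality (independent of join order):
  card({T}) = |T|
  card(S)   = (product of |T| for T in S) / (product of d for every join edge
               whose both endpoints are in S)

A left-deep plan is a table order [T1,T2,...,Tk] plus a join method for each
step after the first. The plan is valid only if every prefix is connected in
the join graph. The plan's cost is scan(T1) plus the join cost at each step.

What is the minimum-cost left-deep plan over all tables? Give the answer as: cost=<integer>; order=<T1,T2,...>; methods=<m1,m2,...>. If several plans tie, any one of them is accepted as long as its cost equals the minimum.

cost=14620; order=A,B,C; methods=hash,hash

Selinger DP (subsets sized 1..n):
  {C}: scan cost=80, card=80
  {B}: scan cost=300, card=300
  {A}: scan cost=300, card=300
  {BC}: card=12000; try (C,hash)→1720, (B,merge)→3720, (C,merge)→3940, (B,hash)→5560, (B,nl)→24080, (C,nl)→24300; best=1720 via (C,hash)
  {AC}: card=8000; try (C,hash)→1720, (A,merge)→3720, (C,merge)→3940, (A,hash)→5560, (A,nl)→24080, (C,nl)→24300; best=1720 via (C,hash)
  {AB}: card=7500; try (B,hash)→6000, (A,hash)→6000, (B,merge)→6300, (A,merge)→6300, (B,nl)→90300, (A,nl)→90300; best=6000 via (B,hash)
  {ABC}: card=100000; try (C,hash)→14620, (B,hash)→15120, (A,hash)→19120, (C,merge)→111640, (B,merge)→116720, (A,merge)→184720 …(+3); best=14620 via (C,hash)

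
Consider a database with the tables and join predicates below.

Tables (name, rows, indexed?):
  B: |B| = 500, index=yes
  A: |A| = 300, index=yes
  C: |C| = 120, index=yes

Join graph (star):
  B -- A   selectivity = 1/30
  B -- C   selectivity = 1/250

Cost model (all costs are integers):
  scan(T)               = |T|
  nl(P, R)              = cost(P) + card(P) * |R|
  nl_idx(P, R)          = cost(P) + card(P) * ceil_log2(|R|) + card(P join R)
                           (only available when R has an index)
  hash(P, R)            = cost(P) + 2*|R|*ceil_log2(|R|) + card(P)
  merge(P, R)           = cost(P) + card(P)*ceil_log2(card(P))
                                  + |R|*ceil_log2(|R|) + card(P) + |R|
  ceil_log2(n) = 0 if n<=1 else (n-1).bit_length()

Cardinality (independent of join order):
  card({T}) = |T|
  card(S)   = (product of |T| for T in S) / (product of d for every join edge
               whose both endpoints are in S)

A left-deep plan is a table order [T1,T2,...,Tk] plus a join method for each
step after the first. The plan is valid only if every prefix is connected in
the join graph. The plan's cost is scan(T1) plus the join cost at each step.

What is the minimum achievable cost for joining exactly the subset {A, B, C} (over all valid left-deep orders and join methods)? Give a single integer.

6000

Selinger DP over subsets of {A,B,C}:
  {B}: scan cost=500, card=500
  {A}: scan cost=300, card=300
  {C}: scan cost=120, card=120
  {AB}: card=5000; try (A,hash)→6400, (B,nl_idx)→8000, (B,merge)→8300, (A,merge)→8500, (B,hash)→9600, (A,nl_idx)→10000 …(+2); best=6400 via (A,hash)
  {BC}: card=240; try (B,nl_idx)→1440, (C,hash)→2680, (C,nl_idx)→4240, (B,merge)→6080, (C,merge)→6460, (B,hash)→9240 …(+2); best=1440 via (B,nl_idx)
  {ABC}: card=2400; try (A,nl_idx)→6000, (A,merge)→6600, (A,hash)→7080, (C,hash)→13080, (C,nl_idx)→43800, (A,nl)→73440 …(+2); best=6000 via (A,nl_idx)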